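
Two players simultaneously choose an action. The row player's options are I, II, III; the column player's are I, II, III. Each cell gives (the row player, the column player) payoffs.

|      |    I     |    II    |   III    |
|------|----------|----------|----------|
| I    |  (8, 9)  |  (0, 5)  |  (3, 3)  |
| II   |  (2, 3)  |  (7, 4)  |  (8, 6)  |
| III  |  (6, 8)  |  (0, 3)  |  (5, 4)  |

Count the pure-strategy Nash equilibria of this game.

Both I: the row player gets 8 (best alternative 6); the column player gets 9 (best alternative 5). Neither deviates — NE.
(II, III): the row player gets 8 (best alternative 5); the column player gets 6 (best alternative 4). Neither deviates — NE.
Both III is not a NE: the row player would switch to II (8 > 5).
No other cell survives both best-response checks, so there are 2 pure NE.

2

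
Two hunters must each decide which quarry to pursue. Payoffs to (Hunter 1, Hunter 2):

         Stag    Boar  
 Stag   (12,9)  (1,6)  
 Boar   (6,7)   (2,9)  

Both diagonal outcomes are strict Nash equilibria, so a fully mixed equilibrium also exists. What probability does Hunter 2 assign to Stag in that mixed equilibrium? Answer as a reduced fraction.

Hunter 2's mix q on Stag must make Hunter 1 indifferent between Stag and Boar.
Hunter 1's payoff from Stag: 12q + 1(1−q). From Boar: 6q + 2(1−q).
Set equal: 6q = 1(1−q) → q = 1/7.

1/7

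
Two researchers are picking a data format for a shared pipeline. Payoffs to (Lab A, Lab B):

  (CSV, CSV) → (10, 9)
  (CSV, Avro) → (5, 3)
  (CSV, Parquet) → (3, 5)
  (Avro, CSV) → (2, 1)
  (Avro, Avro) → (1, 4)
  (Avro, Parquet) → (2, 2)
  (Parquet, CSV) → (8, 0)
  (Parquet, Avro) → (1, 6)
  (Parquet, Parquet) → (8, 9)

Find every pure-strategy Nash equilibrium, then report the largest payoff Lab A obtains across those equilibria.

Both CSV is a pure NE (Lab A: 10 ≥ 8; Lab B: 9 ≥ 5). Lab A gets 10.
Both Parquet is a pure NE (Lab A: 8 ≥ 3; Lab B: 9 ≥ 6). Lab A gets 8.
Every other cell has a profitable deviation for at least one player. Highest of {10, 8} is 10.

10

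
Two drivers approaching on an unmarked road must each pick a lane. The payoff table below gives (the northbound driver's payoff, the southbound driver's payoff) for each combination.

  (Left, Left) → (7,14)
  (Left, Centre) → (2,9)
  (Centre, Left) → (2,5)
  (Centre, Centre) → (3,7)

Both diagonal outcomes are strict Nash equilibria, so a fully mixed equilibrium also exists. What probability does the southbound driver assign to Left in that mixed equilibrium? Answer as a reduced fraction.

The southbound driver's mix q on Left must make the northbound driver indifferent between Left and Centre.
The northbound driver's payoff from Left: 7q + 2(1−q). From Centre: 2q + 3(1−q).
Set equal: 5q = 1(1−q) → q = 1/6.

1/6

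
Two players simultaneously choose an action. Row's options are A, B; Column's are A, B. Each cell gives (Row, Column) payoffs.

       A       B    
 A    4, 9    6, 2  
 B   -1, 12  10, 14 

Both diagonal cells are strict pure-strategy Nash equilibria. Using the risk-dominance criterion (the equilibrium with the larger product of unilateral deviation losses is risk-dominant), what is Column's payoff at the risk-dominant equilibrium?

9

At both A: Row loses 4 − (-1) = 5 by deviating; Column loses 9 − 2 = 7. Product = 5·7 = 35.
At both B: Row loses 10 − 6 = 4 by deviating; Column loses 14 − 12 = 2. Product = 4·2 = 8.
35 > 8, so both A is risk-dominant. Column's payoff there is 9.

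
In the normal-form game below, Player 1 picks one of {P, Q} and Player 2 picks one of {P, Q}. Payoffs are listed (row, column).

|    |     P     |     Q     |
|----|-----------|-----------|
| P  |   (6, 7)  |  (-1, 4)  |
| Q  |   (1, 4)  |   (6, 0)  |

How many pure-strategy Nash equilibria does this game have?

1

Both P: Player 1 gets 6 (best alternative 1); Player 2 gets 7 (best alternative 4). Neither deviates — NE.
Both Q is not a NE: Player 2 would switch to P (4 > 0).
No other cell survives both best-response checks, so there is 1 pure NE.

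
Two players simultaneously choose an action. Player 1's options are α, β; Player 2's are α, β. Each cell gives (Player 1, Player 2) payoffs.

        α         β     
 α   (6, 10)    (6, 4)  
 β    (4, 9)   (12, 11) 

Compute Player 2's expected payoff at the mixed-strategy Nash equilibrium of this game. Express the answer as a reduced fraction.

37/4

Player 1 mixes with probability p on α, chosen so Player 2 is indifferent: 10p + 9(1−p) = 4p + 11(1−p) gives p = 1/4.
Player 2's expected payoff is 10·1/4 + 9·3/4 = 37/4.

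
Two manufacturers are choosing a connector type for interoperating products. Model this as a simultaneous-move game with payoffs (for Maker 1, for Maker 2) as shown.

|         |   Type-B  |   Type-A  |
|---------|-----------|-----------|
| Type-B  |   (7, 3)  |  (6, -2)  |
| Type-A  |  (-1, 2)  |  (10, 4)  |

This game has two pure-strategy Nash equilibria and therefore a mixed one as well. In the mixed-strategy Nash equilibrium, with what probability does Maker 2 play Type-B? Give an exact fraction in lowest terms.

1/3

Maker 2's mix q on Type-B must make Maker 1 indifferent between Type-B and Type-A.
Maker 1's payoff from Type-B: 7q + 6(1−q). From Type-A: (-1)q + 10(1−q).
Set equal: 8q = 4(1−q) → q = 4/12 = 1/3.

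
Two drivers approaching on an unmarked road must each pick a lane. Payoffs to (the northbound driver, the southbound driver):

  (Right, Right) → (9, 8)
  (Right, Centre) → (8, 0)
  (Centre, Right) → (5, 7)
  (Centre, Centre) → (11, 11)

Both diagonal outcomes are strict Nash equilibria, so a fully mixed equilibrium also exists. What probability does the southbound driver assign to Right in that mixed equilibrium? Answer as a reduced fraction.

3/7

The southbound driver's mix q on Right must make the northbound driver indifferent between Right and Centre.
The northbound driver's payoff from Right: 9q + 8(1−q). From Centre: 5q + 11(1−q).
Set equal: 4q = 3(1−q) → q = 3/7.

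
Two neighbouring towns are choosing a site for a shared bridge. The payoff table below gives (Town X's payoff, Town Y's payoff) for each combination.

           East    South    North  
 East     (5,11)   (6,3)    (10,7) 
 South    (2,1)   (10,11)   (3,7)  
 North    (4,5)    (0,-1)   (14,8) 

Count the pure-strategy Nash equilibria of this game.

Both East: Town X gets 5 (best alternative 4); Town Y gets 11 (best alternative 7). Neither deviates — NE.
Both South: Town X gets 10 (best alternative 6); Town Y gets 11 (best alternative 7). Neither deviates — NE.
Both North: Town X gets 14 (best alternative 10); Town Y gets 8 (best alternative 5). Neither deviates — NE.
(South, North) is not a NE: Town X would switch to North (14 > 3).
No other cell survives both best-response checks, so there are 3 pure NE.

3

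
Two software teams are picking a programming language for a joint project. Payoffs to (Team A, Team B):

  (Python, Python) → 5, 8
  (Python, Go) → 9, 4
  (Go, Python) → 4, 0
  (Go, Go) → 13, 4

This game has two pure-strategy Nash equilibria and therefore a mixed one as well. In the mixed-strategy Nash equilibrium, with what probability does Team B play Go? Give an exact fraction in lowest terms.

Team B's mix q on Python must make Team A indifferent between Python and Go.
Team A's payoff from Python: 5q + 9(1−q). From Go: 4q + 13(1−q).
Set equal: 1q = 4(1−q) → q = 4/5.
Probability on Go is 1 − 4/5 = 1/5.

1/5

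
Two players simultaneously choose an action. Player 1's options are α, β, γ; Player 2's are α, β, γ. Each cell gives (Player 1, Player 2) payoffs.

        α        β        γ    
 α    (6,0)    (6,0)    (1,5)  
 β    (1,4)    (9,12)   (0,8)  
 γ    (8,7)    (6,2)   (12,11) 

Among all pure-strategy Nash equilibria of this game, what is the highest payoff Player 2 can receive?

12

Both β is a pure NE (Player 1: 9 ≥ 6; Player 2: 12 ≥ 8). Player 2 gets 12.
Both γ is a pure NE (Player 1: 12 ≥ 1; Player 2: 11 ≥ 7). Player 2 gets 11.
Every other cell has a profitable deviation for at least one player. Highest of {12, 11} is 12.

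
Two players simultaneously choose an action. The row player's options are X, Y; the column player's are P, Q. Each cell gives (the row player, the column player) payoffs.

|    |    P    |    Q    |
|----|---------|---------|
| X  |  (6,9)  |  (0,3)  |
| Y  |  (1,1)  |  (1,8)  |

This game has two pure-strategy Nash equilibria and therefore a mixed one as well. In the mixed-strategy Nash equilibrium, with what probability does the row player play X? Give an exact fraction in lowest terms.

The row player's mix p on X must make the column player indifferent between P and Q.
The column player's payoff from P: 9p + 1(1−p). From Q: 3p + 8(1−p).
Set equal: 6p = 7(1−p) → p = 7/13.

7/13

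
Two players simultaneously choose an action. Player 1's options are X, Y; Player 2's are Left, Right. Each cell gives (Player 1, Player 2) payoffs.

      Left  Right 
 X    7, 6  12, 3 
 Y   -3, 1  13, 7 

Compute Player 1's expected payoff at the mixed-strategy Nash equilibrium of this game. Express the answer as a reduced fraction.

127/11

Player 2 mixes with probability q on Left, chosen so Player 1 is indifferent: 7q + 12(1−q) = (-3)q + 13(1−q) gives q = 1/11.
Player 1's expected payoff (from either row, since indifferent) is 7·1/11 + 12·10/11 = 127/11.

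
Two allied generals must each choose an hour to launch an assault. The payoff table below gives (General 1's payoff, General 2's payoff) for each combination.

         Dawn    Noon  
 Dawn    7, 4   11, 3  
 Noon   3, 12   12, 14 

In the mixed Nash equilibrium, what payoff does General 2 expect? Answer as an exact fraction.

General 1 mixes with probability p on Dawn, chosen so General 2 is indifferent: 4p + 12(1−p) = 3p + 14(1−p) gives p = 2/3.
General 2's expected payoff is 4·2/3 + 12·1/3 = 20/3.

20/3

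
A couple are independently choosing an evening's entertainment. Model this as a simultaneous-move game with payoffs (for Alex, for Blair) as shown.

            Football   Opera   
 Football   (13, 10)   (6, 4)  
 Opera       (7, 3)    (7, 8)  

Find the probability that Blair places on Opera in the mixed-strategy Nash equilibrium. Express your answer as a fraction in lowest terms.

6/7

Blair's mix q on Football must make Alex indifferent between Football and Opera.
Alex's payoff from Football: 13q + 6(1−q). From Opera: 7q + 7(1−q).
Set equal: 6q = 1(1−q) → q = 1/7.
Probability on Opera is 1 − 1/7 = 6/7.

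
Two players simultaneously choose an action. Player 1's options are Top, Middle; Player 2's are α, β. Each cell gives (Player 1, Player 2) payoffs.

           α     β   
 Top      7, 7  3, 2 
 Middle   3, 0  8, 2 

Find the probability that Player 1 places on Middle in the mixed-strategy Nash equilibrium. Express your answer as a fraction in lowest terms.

5/7

Player 1's mix p on Top must make Player 2 indifferent between α and β.
Player 2's payoff from α: 7p + 0(1−p). From β: 2p + 2(1−p).
Set equal: 5p = 2(1−p) → p = 2/7.
Probability on Middle is 1 − 2/7 = 5/7.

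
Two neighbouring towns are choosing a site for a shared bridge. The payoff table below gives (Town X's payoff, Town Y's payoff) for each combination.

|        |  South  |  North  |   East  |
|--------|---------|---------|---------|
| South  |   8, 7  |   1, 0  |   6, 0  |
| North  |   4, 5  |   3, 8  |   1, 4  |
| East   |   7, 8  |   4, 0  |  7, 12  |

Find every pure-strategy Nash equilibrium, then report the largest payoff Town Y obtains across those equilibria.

Both South is a pure NE (Town X: 8 ≥ 7; Town Y: 7 ≥ 0). Town Y gets 7.
Both East is a pure NE (Town X: 7 ≥ 6; Town Y: 12 ≥ 8). Town Y gets 12.
Every other cell has a profitable deviation for at least one player. Highest of {7, 12} is 12.

12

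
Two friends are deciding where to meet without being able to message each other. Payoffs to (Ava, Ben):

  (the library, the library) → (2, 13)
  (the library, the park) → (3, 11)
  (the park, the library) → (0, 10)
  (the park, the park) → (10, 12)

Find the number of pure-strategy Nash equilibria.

Both the library: Ava gets 2 (best alternative 0); Ben gets 13 (best alternative 11). Neither deviates — NE.
Both the park: Ava gets 10 (best alternative 3); Ben gets 12 (best alternative 10). Neither deviates — NE.
(the library, the park) is not a NE: Ava would switch to the park (10 > 3).
No other cell survives both best-response checks, so there are 2 pure NE.

2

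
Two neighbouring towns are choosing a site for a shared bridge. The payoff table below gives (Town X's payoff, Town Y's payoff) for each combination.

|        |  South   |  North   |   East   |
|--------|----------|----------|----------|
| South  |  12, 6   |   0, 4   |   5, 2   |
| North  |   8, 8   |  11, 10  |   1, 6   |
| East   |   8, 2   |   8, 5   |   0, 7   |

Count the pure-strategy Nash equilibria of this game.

Both South: Town X gets 12 (best alternative 8); Town Y gets 6 (best alternative 4). Neither deviates — NE.
Both North: Town X gets 11 (best alternative 8); Town Y gets 10 (best alternative 8). Neither deviates — NE.
Both East is not a NE: Town X would switch to South (5 > 0).
No other cell survives both best-response checks, so there are 2 pure NE.

2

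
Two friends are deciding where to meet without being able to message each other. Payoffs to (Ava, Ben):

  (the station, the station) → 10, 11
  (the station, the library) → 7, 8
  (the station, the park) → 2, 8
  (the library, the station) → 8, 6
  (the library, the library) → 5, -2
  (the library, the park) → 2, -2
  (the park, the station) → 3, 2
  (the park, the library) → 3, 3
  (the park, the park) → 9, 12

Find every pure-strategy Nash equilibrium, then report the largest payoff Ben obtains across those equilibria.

Both the station is a pure NE (Ava: 10 ≥ 8; Ben: 11 ≥ 8). Ben gets 11.
Both the park is a pure NE (Ava: 9 ≥ 2; Ben: 12 ≥ 3). Ben gets 12.
Every other cell has a profitable deviation for at least one player. Highest of {11, 12} is 12.

12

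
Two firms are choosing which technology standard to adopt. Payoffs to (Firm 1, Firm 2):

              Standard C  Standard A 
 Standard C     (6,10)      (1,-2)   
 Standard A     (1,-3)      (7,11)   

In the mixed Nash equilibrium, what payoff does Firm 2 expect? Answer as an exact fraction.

Firm 1 mixes with probability p on Standard C, chosen so Firm 2 is indifferent: 10p + (-3)(1−p) = (-2)p + 11(1−p) gives p = 7/13.
Firm 2's expected payoff is 10·7/13 + (-3)·6/13 = 4.

4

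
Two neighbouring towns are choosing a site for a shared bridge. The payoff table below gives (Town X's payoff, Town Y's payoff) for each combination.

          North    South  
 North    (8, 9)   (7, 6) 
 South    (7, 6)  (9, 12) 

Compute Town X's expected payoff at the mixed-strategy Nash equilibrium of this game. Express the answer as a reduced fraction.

23/3

Town Y mixes with probability q on North, chosen so Town X is indifferent: 8q + 7(1−q) = 7q + 9(1−q) gives q = 2/3.
Town X's expected payoff (from either row, since indifferent) is 8·2/3 + 7·1/3 = 23/3.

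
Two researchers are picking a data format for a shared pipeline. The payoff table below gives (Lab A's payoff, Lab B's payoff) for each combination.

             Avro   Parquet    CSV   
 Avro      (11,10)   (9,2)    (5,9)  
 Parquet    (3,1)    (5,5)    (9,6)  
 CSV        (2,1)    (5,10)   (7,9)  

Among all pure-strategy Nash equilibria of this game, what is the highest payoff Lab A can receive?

Both Avro is a pure NE (Lab A: 11 ≥ 3; Lab B: 10 ≥ 9). Lab A gets 11.
(Parquet, CSV) is a pure NE (Lab A: 9 ≥ 7; Lab B: 6 ≥ 5). Lab A gets 9.
Every other cell has a profitable deviation for at least one player. Highest of {11, 9} is 11.

11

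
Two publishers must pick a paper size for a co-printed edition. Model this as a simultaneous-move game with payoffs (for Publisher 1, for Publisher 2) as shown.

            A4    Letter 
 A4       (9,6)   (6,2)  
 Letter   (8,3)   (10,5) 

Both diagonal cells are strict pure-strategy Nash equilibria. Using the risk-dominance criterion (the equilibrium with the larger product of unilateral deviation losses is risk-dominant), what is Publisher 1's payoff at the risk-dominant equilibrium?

At both A4: Publisher 1 loses 9 − 8 = 1 by deviating; Publisher 2 loses 6 − 2 = 4. Product = 1·4 = 4.
At both Letter: Publisher 1 loses 10 − 6 = 4 by deviating; Publisher 2 loses 5 − 3 = 2. Product = 4·2 = 8.
8 > 4, so both Letter is risk-dominant. Publisher 1's payoff there is 10.

10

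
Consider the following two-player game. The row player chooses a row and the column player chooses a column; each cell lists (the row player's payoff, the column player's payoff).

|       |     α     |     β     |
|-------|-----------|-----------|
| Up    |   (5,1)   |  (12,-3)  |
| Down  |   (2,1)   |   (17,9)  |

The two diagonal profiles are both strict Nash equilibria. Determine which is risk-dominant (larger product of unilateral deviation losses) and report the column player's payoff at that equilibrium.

At (Up, α): the row player loses 5 − 2 = 3 by deviating; the column player loses 1 − (-3) = 4. Product = 3·4 = 12.
At (Down, β): the row player loses 17 − 12 = 5 by deviating; the column player loses 9 − 1 = 8. Product = 5·8 = 40.
40 > 12, so (Down, β) is risk-dominant. The column player's payoff there is 9.

9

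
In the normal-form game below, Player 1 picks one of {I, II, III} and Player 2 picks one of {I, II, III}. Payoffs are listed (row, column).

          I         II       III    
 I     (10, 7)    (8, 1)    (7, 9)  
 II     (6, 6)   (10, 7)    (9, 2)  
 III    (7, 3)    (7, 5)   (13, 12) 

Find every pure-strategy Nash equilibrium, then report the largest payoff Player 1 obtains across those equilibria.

Both II is a pure NE (Player 1: 10 ≥ 8; Player 2: 7 ≥ 6). Player 1 gets 10.
Both III is a pure NE (Player 1: 13 ≥ 9; Player 2: 12 ≥ 5). Player 1 gets 13.
Every other cell has a profitable deviation for at least one player. Highest of {10, 13} is 13.

13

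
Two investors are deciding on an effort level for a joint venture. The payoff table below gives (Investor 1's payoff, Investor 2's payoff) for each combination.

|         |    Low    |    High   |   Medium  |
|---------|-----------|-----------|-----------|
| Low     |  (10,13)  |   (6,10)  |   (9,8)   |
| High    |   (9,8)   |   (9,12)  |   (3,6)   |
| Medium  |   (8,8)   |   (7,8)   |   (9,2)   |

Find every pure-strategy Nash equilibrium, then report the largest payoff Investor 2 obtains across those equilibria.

13

Both Low is a pure NE (Investor 1: 10 ≥ 9; Investor 2: 13 ≥ 10). Investor 2 gets 13.
Both High is a pure NE (Investor 1: 9 ≥ 7; Investor 2: 12 ≥ 8). Investor 2 gets 12.
Every other cell has a profitable deviation for at least one player. Highest of {13, 12} is 13.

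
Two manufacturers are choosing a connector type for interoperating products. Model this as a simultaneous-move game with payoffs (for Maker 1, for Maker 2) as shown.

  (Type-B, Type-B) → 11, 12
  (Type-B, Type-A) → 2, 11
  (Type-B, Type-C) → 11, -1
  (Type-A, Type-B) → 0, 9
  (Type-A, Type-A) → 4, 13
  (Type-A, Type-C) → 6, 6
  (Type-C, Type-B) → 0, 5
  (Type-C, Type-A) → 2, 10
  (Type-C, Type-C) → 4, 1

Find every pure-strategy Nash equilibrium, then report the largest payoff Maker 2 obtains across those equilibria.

Both Type-B is a pure NE (Maker 1: 11 ≥ 0; Maker 2: 12 ≥ 11). Maker 2 gets 12.
Both Type-A is a pure NE (Maker 1: 4 ≥ 2; Maker 2: 13 ≥ 9). Maker 2 gets 13.
Every other cell has a profitable deviation for at least one player. Highest of {12, 13} is 13.

13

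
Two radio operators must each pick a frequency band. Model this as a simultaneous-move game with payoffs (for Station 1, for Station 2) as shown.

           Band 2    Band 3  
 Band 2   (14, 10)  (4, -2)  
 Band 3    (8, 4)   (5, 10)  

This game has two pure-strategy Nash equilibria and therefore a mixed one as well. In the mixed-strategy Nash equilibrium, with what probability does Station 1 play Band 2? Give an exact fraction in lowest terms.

1/3

Station 1's mix p on Band 2 must make Station 2 indifferent between Band 2 and Band 3.
Station 2's payoff from Band 2: 10p + 4(1−p). From Band 3: (-2)p + 10(1−p).
Set equal: 12p = 6(1−p) → p = 6/18 = 1/3.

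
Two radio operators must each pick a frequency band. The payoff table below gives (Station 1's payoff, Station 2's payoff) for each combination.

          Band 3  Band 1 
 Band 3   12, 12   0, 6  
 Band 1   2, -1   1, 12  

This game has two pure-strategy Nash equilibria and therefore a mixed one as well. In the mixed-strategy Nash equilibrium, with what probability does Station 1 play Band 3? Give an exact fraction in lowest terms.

13/19

Station 1's mix p on Band 3 must make Station 2 indifferent between Band 3 and Band 1.
Station 2's payoff from Band 3: 12p + (-1)(1−p). From Band 1: 6p + 12(1−p).
Set equal: 6p = 13(1−p) → p = 13/19.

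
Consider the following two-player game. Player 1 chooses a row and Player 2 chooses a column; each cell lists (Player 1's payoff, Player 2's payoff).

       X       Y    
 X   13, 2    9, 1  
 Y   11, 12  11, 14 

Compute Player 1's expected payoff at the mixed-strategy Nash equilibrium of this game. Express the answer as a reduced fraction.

Player 2 mixes with probability q on X, chosen so Player 1 is indifferent: 13q + 9(1−q) = 11q + 11(1−q) gives q = 1/2.
Player 1's expected payoff (from either row, since indifferent) is 13·1/2 + 9·1/2 = 11.

11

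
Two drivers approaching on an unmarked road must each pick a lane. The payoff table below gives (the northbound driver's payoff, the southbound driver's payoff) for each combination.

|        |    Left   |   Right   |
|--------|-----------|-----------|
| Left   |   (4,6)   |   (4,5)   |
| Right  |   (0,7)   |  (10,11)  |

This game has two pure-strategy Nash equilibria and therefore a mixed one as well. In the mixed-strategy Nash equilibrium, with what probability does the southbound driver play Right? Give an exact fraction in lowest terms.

The southbound driver's mix q on Left must make the northbound driver indifferent between Left and Right.
The northbound driver's payoff from Left: 4q + 4(1−q). From Right: 0q + 10(1−q).
Set equal: 4q = 6(1−q) → q = 6/10 = 3/5.
Probability on Right is 1 − 3/5 = 2/5.

2/5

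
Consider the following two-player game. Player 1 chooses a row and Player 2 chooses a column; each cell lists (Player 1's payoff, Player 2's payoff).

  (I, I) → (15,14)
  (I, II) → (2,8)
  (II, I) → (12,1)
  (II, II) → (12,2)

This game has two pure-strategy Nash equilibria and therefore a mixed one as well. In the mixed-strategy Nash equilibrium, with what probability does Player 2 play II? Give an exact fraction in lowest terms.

3/13

Player 2's mix q on I must make Player 1 indifferent between I and II.
Player 1's payoff from I: 15q + 2(1−q). From II: 12q + 12(1−q).
Set equal: 3q = 10(1−q) → q = 10/13.
Probability on II is 1 − 10/13 = 3/13.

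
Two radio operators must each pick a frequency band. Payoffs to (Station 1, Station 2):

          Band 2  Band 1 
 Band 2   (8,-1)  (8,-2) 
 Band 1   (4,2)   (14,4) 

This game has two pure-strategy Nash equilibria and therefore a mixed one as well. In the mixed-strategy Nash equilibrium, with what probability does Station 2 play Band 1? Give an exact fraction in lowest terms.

2/5

Station 2's mix q on Band 2 must make Station 1 indifferent between Band 2 and Band 1.
Station 1's payoff from Band 2: 8q + 8(1−q). From Band 1: 4q + 14(1−q).
Set equal: 4q = 6(1−q) → q = 6/10 = 3/5.
Probability on Band 1 is 1 − 3/5 = 2/5.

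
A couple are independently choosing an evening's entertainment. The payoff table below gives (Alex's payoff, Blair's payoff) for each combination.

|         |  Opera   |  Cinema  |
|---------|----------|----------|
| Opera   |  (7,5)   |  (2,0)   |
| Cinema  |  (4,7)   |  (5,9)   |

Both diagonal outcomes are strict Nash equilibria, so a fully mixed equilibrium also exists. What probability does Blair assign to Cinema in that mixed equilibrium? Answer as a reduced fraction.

Blair's mix q on Opera must make Alex indifferent between Opera and Cinema.
Alex's payoff from Opera: 7q + 2(1−q). From Cinema: 4q + 5(1−q).
Set equal: 3q = 3(1−q) → q = 3/6 = 1/2.
Probability on Cinema is 1 − 1/2 = 1/2.

1/2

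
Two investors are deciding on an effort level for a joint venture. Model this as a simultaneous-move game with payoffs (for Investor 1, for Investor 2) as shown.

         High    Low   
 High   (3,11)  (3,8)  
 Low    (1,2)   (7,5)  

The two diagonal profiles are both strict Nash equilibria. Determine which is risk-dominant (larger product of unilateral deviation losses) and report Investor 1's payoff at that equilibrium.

At both High: Investor 1 loses 3 − 1 = 2 by deviating; Investor 2 loses 11 − 8 = 3. Product = 2·3 = 6.
At both Low: Investor 1 loses 7 − 3 = 4 by deviating; Investor 2 loses 5 − 2 = 3. Product = 4·3 = 12.
12 > 6, so both Low is risk-dominant. Investor 1's payoff there is 7.

7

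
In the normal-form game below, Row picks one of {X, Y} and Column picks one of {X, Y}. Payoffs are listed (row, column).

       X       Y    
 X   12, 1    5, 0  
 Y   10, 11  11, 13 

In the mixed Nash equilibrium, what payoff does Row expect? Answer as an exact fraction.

Column mixes with probability q on X, chosen so Row is indifferent: 12q + 5(1−q) = 10q + 11(1−q) gives q = 3/4.
Row's expected payoff (from either row, since indifferent) is 12·3/4 + 5·1/4 = 41/4.

41/4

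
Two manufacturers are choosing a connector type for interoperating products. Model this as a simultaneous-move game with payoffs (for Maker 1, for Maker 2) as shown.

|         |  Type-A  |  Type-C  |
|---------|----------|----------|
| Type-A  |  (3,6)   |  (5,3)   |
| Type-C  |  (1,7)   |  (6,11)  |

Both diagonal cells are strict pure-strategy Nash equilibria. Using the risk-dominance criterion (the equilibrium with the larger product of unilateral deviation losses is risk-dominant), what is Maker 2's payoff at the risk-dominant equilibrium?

6

At both Type-A: Maker 1 loses 3 − 1 = 2 by deviating; Maker 2 loses 6 − 3 = 3. Product = 2·3 = 6.
At both Type-C: Maker 1 loses 6 − 5 = 1 by deviating; Maker 2 loses 11 − 7 = 4. Product = 1·4 = 4.
6 > 4, so both Type-A is risk-dominant. Maker 2's payoff there is 6.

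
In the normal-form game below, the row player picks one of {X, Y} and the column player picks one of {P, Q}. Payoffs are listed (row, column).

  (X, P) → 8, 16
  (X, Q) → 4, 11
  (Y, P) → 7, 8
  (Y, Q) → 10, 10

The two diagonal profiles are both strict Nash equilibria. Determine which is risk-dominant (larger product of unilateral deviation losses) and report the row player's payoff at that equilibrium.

10

At (X, P): the row player loses 8 − 7 = 1 by deviating; the column player loses 16 − 11 = 5. Product = 1·5 = 5.
At (Y, Q): the row player loses 10 − 4 = 6 by deviating; the column player loses 10 − 8 = 2. Product = 6·2 = 12.
12 > 5, so (Y, Q) is risk-dominant. The row player's payoff there is 10.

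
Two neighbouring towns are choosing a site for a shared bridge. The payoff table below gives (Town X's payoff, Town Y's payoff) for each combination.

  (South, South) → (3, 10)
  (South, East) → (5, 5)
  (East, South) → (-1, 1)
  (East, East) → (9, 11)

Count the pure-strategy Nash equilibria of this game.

2

Both South: Town X gets 3 (best alternative -1); Town Y gets 10 (best alternative 5). Neither deviates — NE.
Both East: Town X gets 9 (best alternative 5); Town Y gets 11 (best alternative 1). Neither deviates — NE.
(South, East) is not a NE: Town X would switch to East (9 > 5).
No other cell survives both best-response checks, so there are 2 pure NE.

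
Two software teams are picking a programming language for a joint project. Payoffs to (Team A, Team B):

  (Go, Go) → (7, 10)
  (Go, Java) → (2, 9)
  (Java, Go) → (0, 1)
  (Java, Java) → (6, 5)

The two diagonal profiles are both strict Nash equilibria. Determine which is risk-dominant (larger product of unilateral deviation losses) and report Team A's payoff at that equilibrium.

At both Go: Team A loses 7 − 0 = 7 by deviating; Team B loses 10 − 9 = 1. Product = 7·1 = 7.
At both Java: Team A loses 6 − 2 = 4 by deviating; Team B loses 5 − 1 = 4. Product = 4·4 = 16.
16 > 7, so both Java is risk-dominant. Team A's payoff there is 6.

6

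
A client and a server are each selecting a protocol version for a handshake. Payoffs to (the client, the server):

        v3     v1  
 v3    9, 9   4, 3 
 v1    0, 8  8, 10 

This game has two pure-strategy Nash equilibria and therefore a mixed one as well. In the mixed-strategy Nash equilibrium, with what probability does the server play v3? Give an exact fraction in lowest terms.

The server's mix q on v3 must make the client indifferent between v3 and v1.
The client's payoff from v3: 9q + 4(1−q). From v1: 0q + 8(1−q).
Set equal: 9q = 4(1−q) → q = 4/13.

4/13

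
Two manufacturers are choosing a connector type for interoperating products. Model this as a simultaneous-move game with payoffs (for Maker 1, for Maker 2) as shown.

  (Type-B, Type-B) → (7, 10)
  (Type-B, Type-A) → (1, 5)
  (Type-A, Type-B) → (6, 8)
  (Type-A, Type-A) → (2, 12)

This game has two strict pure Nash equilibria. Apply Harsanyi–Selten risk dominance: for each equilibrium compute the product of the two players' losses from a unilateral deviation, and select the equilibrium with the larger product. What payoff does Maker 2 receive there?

At both Type-B: Maker 1 loses 7 − 6 = 1 by deviating; Maker 2 loses 10 − 5 = 5. Product = 1·5 = 5.
At both Type-A: Maker 1 loses 2 − 1 = 1 by deviating; Maker 2 loses 12 − 8 = 4. Product = 1·4 = 4.
5 > 4, so both Type-B is risk-dominant. Maker 2's payoff there is 10.

10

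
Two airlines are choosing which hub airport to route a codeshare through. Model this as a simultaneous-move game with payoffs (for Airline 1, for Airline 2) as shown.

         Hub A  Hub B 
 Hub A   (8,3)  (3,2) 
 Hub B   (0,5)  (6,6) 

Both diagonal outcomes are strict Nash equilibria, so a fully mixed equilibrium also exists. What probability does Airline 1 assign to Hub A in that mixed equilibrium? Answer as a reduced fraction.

Airline 1's mix p on Hub A must make Airline 2 indifferent between Hub A and Hub B.
Airline 2's payoff from Hub A: 3p + 5(1−p). From Hub B: 2p + 6(1−p).
Set equal: 1p = 1(1−p) → p = 1/2.

1/2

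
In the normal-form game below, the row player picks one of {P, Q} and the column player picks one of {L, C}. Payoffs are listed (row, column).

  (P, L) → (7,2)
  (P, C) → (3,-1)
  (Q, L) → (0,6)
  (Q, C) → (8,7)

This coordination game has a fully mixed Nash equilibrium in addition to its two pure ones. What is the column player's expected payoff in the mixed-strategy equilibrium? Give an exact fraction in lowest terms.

The row player mixes with probability p on P, chosen so the column player is indifferent: 2p + 6(1−p) = (-1)p + 7(1−p) gives p = 1/4.
The column player's expected payoff is 2·1/4 + 6·3/4 = 5.

5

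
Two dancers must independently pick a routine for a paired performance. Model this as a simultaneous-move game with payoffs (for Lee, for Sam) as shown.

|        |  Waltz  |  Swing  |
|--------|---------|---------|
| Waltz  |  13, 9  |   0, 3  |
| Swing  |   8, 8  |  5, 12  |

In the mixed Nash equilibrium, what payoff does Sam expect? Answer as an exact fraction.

Lee mixes with probability p on Waltz, chosen so Sam is indifferent: 9p + 8(1−p) = 3p + 12(1−p) gives p = 2/5.
Sam's expected payoff is 9·2/5 + 8·3/5 = 42/5.

42/5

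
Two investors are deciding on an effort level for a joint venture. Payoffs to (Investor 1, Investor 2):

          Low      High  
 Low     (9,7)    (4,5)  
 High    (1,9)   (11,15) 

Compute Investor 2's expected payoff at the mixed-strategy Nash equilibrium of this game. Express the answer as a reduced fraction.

15/2

Investor 1 mixes with probability p on Low, chosen so Investor 2 is indifferent: 7p + 9(1−p) = 5p + 15(1−p) gives p = 3/4.
Investor 2's expected payoff is 7·3/4 + 9·1/4 = 15/2.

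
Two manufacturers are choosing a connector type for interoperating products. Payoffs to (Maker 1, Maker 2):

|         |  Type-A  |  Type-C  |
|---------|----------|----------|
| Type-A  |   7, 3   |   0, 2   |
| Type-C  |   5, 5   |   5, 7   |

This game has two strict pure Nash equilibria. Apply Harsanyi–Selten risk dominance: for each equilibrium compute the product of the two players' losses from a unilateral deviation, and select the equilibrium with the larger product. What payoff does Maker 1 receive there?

At both Type-A: Maker 1 loses 7 − 5 = 2 by deviating; Maker 2 loses 3 − 2 = 1. Product = 2·1 = 2.
At both Type-C: Maker 1 loses 5 − 0 = 5 by deviating; Maker 2 loses 7 − 5 = 2. Product = 5·2 = 10.
10 > 2, so both Type-C is risk-dominant. Maker 1's payoff there is 5.

5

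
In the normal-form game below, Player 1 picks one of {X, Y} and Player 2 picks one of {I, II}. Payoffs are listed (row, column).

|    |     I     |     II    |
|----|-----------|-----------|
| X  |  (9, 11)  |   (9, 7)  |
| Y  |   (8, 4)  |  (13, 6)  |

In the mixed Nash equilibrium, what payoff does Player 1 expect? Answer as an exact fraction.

Player 2 mixes with probability q on I, chosen so Player 1 is indifferent: 9q + 9(1−q) = 8q + 13(1−q) gives q = 4/5.
Player 1's expected payoff (from either row, since indifferent) is 9·4/5 + 9·1/5 = 9.

9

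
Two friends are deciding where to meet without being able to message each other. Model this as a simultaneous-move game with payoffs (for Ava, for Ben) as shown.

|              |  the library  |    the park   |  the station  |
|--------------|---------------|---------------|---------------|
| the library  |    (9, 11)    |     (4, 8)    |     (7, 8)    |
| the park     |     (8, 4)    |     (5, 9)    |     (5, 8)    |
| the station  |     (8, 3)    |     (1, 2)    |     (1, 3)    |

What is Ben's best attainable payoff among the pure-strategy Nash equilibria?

11

Both the library is a pure NE (Ava: 9 ≥ 8; Ben: 11 ≥ 8). Ben gets 11.
Both the park is a pure NE (Ava: 5 ≥ 4; Ben: 9 ≥ 8). Ben gets 9.
Every other cell has a profitable deviation for at least one player. Highest of {11, 9} is 11.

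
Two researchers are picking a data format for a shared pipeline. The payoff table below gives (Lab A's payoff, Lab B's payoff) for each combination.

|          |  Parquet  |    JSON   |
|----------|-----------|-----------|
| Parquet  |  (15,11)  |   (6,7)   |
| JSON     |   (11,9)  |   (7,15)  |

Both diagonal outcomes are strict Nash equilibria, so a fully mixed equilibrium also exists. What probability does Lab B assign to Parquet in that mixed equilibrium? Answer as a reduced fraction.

Lab B's mix q on Parquet must make Lab A indifferent between Parquet and JSON.
Lab A's payoff from Parquet: 15q + 6(1−q). From JSON: 11q + 7(1−q).
Set equal: 4q = 1(1−q) → q = 1/5.

1/5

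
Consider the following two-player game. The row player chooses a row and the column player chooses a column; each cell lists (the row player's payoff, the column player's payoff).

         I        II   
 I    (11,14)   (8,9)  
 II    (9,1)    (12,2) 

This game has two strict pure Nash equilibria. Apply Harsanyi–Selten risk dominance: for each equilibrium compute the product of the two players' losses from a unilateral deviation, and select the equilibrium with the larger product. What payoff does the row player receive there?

At both I: the row player loses 11 − 9 = 2 by deviating; the column player loses 14 − 9 = 5. Product = 2·5 = 10.
At both II: the row player loses 12 − 8 = 4 by deviating; the column player loses 2 − 1 = 1. Product = 4·1 = 4.
10 > 4, so both I is risk-dominant. The row player's payoff there is 11.

11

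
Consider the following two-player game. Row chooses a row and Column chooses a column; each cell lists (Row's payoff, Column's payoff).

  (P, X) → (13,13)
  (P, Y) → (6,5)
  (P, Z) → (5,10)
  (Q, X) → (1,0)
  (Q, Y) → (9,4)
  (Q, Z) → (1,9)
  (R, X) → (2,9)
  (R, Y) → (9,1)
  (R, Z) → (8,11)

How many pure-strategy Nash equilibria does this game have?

2

(P, X): Row gets 13 (best alternative 2); Column gets 13 (best alternative 10). Neither deviates — NE.
(R, Z): Row gets 8 (best alternative 5); Column gets 11 (best alternative 9). Neither deviates — NE.
(Q, Y) is not a NE: Column would switch to Z (9 > 4).
No other cell survives both best-response checks, so there are 2 pure NE.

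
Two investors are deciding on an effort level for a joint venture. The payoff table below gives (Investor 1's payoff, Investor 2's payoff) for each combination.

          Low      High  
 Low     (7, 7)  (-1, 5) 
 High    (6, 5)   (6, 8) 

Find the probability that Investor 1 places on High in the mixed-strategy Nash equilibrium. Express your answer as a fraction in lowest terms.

Investor 1's mix p on Low must make Investor 2 indifferent between Low and High.
Investor 2's payoff from Low: 7p + 5(1−p). From High: 5p + 8(1−p).
Set equal: 2p = 3(1−p) → p = 3/5.
Probability on High is 1 − 3/5 = 2/5.

2/5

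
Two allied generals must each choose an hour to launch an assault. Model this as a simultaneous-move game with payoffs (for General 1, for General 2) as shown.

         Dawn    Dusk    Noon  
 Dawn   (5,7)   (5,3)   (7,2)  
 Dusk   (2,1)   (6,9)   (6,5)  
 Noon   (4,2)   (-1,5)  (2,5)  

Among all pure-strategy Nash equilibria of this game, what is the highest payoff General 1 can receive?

Both Dawn is a pure NE (General 1: 5 ≥ 4; General 2: 7 ≥ 3). General 1 gets 5.
Both Dusk is a pure NE (General 1: 6 ≥ 5; General 2: 9 ≥ 5). General 1 gets 6.
Every other cell has a profitable deviation for at least one player. Highest of {5, 6} is 6.

6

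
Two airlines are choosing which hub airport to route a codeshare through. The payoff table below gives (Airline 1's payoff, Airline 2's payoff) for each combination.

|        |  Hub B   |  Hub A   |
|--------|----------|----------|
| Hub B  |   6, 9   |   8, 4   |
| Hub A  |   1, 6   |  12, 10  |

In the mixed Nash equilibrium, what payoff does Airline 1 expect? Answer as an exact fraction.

64/9

Airline 2 mixes with probability q on Hub B, chosen so Airline 1 is indifferent: 6q + 8(1−q) = 1q + 12(1−q) gives q = 4/9.
Airline 1's expected payoff (from either row, since indifferent) is 6·4/9 + 8·5/9 = 64/9.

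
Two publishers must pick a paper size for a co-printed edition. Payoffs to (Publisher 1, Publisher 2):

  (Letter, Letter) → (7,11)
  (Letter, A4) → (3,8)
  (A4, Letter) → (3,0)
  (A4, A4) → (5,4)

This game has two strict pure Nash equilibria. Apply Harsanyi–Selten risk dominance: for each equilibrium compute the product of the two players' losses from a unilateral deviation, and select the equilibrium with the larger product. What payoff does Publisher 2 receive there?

At both Letter: Publisher 1 loses 7 − 3 = 4 by deviating; Publisher 2 loses 11 − 8 = 3. Product = 4·3 = 12.
At both A4: Publisher 1 loses 5 − 3 = 2 by deviating; Publisher 2 loses 4 − 0 = 4. Product = 2·4 = 8.
12 > 8, so both Letter is risk-dominant. Publisher 2's payoff there is 11.

11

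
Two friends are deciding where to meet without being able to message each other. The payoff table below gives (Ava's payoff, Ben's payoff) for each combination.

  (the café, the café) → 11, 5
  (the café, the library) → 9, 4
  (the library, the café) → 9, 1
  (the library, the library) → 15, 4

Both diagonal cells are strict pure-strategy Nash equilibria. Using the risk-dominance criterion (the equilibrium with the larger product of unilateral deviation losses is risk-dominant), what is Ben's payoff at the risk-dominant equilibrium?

At both the café: Ava loses 11 − 9 = 2 by deviating; Ben loses 5 − 4 = 1. Product = 2·1 = 2.
At both the library: Ava loses 15 − 9 = 6 by deviating; Ben loses 4 − 1 = 3. Product = 6·3 = 18.
18 > 2, so both the library is risk-dominant. Ben's payoff there is 4.

4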